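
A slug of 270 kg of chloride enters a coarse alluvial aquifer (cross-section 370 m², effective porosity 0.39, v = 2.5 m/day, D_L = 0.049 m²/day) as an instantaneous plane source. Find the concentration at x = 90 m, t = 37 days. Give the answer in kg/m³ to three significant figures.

0.166 kg/m³

For an instantaneous plane source, C(x,t) = M/(n_e·A·√(4πDt)) · exp(−(x−vt)²/(4Dt)), with n_e·A the pore (flow) area.
Plume center vt = 2.5 × 37 = 92.5 m, so the well at 90 m is 2.5 m upgradient of the peak.
√(4πDt) = 4.773 m, giving peak height M/(n_e·A·√(4πDt)) = 270/(0.39 × 370 × 4.773) = 0.3920 kg/m³.
(x−vt)²/(4Dt) = (-2.5)²/(4 × 0.049 × 37) = 0.8618; exp(−0.8618) = 0.4224.
C = 0.3920 × 0.4224 = 0.166 kg/m³.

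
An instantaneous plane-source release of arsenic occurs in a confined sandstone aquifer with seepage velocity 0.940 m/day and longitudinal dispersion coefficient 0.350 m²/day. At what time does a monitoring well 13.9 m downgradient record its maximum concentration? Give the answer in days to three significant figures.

14.4 days

For the 1D instantaneous-source solution, setting ∂C/∂t = 0 at fixed x gives v²t² + 2Dt − x² = 0, so t = (√(D² + v²x²) − D)/v².
√(D² + v²x²) = √(0.350² + 0.940² × 13.9²) = 13.07; v² = 0.8836.
t = (13.07 − 0.350)/0.8836 = 14.4 days (vs. the pure-advection estimate x/v = 14.8 d).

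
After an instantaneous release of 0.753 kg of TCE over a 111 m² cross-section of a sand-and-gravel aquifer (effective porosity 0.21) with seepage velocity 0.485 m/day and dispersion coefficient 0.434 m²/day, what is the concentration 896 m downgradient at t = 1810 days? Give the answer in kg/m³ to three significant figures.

0.000293 kg/m³

For an instantaneous plane source, C(x,t) = M/(n_e·A·√(4πDt)) · exp(−(x−vt)²/(4Dt)), with n_e·A the pore (flow) area.
Plume center vt = 0.485 × 1810 = 877.85 m, so the well at 896 m is 18.15 m downgradient of the peak.
√(4πDt) = 99.35 m, giving peak height M/(n_e·A·√(4πDt)) = 0.753/(0.21 × 111 × 99.35) = 0.0003252 kg/m³.
(x−vt)²/(4Dt) = (18.15)²/(4 × 0.434 × 1810) = 0.1048; exp(−0.1048) = 0.9005.
C = 0.0003252 × 0.9005 = 0.000293 kg/m³.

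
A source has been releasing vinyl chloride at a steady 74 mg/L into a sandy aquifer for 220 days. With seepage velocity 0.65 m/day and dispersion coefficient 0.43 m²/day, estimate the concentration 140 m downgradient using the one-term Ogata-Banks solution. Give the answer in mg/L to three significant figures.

For a continuous step input, C/C₀ ≈ ½·erfc((x−vt)/(2√(Dt))).
vt = 0.65 × 220 = 143 m and 2√(Dt) = 2√(0.43 × 220) = 19.45 m.
Argument (x−vt)/(2√(Dt)) = (140 − 143)/19.45 = -0.1542; ½·erfc(-0.1542) = 0.5863.
C = 74 × 0.5863 = 43.4 mg/L.

43.4 mg/L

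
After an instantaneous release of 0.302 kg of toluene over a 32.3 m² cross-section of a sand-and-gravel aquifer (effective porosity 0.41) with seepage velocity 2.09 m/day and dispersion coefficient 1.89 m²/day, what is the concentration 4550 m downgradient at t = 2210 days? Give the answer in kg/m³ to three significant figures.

7.49e-05 kg/m³

For an instantaneous plane source, C(x,t) = M/(n_e·A·√(4πDt)) · exp(−(x−vt)²/(4Dt)), with n_e·A the pore (flow) area.
Plume center vt = 2.09 × 2210 = 4618.9 m, so the well at 4550 m is 68.9 m upgradient of the peak.
√(4πDt) = 229.1 m, giving peak height M/(n_e·A·√(4πDt)) = 0.302/(0.41 × 32.3 × 229.1) = 9.954e-05 kg/m³.
(x−vt)²/(4Dt) = (-68.9)²/(4 × 1.89 × 2210) = 0.2841; exp(−0.2841) = 0.7527.
C = 9.954e-05 × 0.7527 = 7.49e-05 kg/m³.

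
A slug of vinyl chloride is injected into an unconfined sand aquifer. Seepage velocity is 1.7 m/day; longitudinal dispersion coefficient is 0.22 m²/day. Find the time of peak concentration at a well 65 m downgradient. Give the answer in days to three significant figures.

For the 1D instantaneous-source solution, setting ∂C/∂t = 0 at fixed x gives v²t² + 2Dt − x² = 0, so t = (√(D² + v²x²) − D)/v².
√(D² + v²x²) = √(0.22² + 1.7² × 65²) = 110.5; v² = 2.89.
t = (110.5 − 0.22)/2.89 = 38.2 days (vs. the pure-advection estimate x/v = 38.2 d).

38.2 days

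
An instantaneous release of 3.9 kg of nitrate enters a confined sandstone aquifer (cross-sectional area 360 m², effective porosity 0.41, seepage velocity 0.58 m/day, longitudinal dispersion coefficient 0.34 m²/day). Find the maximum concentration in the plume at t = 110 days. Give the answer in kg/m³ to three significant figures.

The peak of an instantaneous 1D plume sits at x = vt; there the Gaussian factor is 1 and C_max = M/(n_e·A·√(4πDt)), where n_e·A is the pore area the mass is dissolved in.
√(4πDt) = √(4π × 0.34 × 110) = 21.68 m, so C_max = 3.9/(0.41 × 360 × 21.68) = 0.00122 kg/m³.

0.00122 kg/m³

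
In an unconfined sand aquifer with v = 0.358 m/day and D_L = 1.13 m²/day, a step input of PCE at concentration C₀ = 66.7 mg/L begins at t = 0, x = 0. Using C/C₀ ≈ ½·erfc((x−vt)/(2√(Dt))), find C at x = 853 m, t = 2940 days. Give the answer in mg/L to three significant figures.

66.2 mg/L

For a continuous step input, C/C₀ ≈ ½·erfc((x−vt)/(2√(Dt))).
vt = 0.358 × 2940 = 1052.52 m and 2√(Dt) = 2√(1.13 × 2940) = 115.3 m.
Argument (x−vt)/(2√(Dt)) = (853 − 1052.52)/115.3 = -1.730; ½·erfc(-1.730) = 0.9928.
C = 66.7 × 0.9928 = 66.2 mg/L.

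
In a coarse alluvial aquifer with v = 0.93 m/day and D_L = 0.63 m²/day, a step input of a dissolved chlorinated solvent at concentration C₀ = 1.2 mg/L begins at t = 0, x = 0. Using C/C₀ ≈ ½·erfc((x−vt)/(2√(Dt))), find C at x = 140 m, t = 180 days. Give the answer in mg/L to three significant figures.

For a continuous step input, C/C₀ ≈ ½·erfc((x−vt)/(2√(Dt))).
vt = 0.93 × 180 = 167.4 m and 2√(Dt) = 2√(0.63 × 180) = 21.30 m.
Argument (x−vt)/(2√(Dt)) = (140 − 167.4)/21.30 = -1.286; ½·erfc(-1.286) = 0.9655.
C = 1.2 × 0.9655 = 1.16 mg/L.

1.16 mg/L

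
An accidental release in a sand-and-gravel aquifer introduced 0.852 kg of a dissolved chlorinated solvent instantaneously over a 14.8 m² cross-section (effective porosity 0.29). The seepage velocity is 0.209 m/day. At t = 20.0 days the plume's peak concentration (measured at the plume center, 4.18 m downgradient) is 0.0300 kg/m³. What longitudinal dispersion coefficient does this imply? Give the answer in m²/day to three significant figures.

At the plume center C_max = M/(n_e·A·√(4πDt)), so D = M²/(4πt·(n_e·A·C_max)²).
n_e·A·C_max = 0.29 × 14.8 × 0.0300 = 0.1288 kg/m.
D = 0.852²/(4π × 20.0 × 0.1288²) = 0.174 m²/day.

0.174 m²/day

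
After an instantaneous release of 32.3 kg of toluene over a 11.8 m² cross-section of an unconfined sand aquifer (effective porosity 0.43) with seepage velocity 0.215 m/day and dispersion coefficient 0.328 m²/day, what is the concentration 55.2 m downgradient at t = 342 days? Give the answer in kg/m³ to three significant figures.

For an instantaneous plane source, C(x,t) = M/(n_e·A·√(4πDt)) · exp(−(x−vt)²/(4Dt)), with n_e·A the pore (flow) area.
Plume center vt = 0.215 × 342 = 73.53 m, so the well at 55.2 m is 18.33 m upgradient of the peak.
√(4πDt) = 37.55 m, giving peak height M/(n_e·A·√(4πDt)) = 32.3/(0.43 × 11.8 × 37.55) = 0.1695 kg/m³.
(x−vt)²/(4Dt) = (-18.33)²/(4 × 0.328 × 342) = 0.7488; exp(−0.7488) = 0.4729.
C = 0.1695 × 0.4729 = 0.0802 kg/m³.

0.0802 kg/m³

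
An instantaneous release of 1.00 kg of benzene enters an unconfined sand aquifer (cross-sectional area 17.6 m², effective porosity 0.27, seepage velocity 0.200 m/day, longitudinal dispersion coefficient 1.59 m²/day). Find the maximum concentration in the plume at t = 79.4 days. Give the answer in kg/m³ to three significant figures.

0.00528 kg/m³

The peak of an instantaneous 1D plume sits at x = vt; there the Gaussian factor is 1 and C_max = M/(n_e·A·√(4πDt)), where n_e·A is the pore area the mass is dissolved in.
√(4πDt) = √(4π × 1.59 × 79.4) = 39.83 m, so C_max = 1.00/(0.27 × 17.6 × 39.83) = 0.00528 kg/m³.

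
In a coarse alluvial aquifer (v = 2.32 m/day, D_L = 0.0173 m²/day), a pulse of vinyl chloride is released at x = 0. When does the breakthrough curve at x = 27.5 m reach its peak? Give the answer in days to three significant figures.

For the 1D instantaneous-source solution, setting ∂C/∂t = 0 at fixed x gives v²t² + 2Dt − x² = 0, so t = (√(D² + v²x²) − D)/v².
√(D² + v²x²) = √(0.0173² + 2.32² × 27.5²) = 63.80; v² = 5.3824.
t = (63.80 − 0.0173)/5.3824 = 11.9 days (vs. the pure-advection estimate x/v = 11.9 d).

11.9 days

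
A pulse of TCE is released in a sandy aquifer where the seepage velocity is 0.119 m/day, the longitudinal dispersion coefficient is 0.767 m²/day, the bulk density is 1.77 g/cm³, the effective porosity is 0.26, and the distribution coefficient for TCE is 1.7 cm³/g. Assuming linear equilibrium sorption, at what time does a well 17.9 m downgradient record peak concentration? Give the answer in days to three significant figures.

Retardation factor R = 1 + ρ_b·K_d/n = 1 + 1.77 × 1.7/0.26 = 12.57.
Sorption retards both mechanisms: v_R = v/R = 0.009467 m/day, D_R = D/R = 0.06102 m²/day.
Peak time from v_R²t² + 2D_R t − x² = 0: t = (√(D_R² + v_R²x²) − D_R)/v_R².
√(D_R² + v_R²x²) = √(0.06102² + 0.009467² × 17.9²) = 0.1801; v_R² = 8.962e-05.
t = (0.1801 − 0.06102)/8.962e-05 = 1330 days.

1330 days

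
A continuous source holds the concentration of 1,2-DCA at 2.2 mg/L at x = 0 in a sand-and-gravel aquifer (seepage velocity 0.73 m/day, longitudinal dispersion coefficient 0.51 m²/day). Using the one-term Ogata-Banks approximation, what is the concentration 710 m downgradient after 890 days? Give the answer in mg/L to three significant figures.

For a continuous step input, C/C₀ ≈ ½·erfc((x−vt)/(2√(Dt))).
vt = 0.73 × 890 = 649.7 m and 2√(Dt) = 2√(0.51 × 890) = 42.61 m.
Argument (x−vt)/(2√(Dt)) = (710 − 649.7)/42.61 = 1.415; ½·erfc(1.415) = 0.02269.
C = 2.2 × 0.02269 = 0.0499 mg/L.

0.0499 mg/L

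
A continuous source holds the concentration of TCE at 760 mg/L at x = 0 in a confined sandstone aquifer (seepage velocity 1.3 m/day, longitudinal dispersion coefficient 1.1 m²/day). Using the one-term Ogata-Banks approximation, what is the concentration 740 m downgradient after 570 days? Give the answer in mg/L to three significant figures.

389 mg/L

For a continuous step input, C/C₀ ≈ ½·erfc((x−vt)/(2√(Dt))).
vt = 1.3 × 570 = 741 m and 2√(Dt) = 2√(1.1 × 570) = 50.08 m.
Argument (x−vt)/(2√(Dt)) = (740 − 741)/50.08 = -0.01997; ½·erfc(-0.01997) = 0.5113.
C = 760 × 0.5113 = 389 mg/L.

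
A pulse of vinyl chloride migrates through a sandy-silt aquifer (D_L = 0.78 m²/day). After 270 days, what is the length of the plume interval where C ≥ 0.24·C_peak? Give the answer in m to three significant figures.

The plume is Gaussian with σ = √(2Dt) = √(2 × 0.78 × 270) = 20.52 m.
C/C_peak = exp(−Δx²/(2σ²)) = 0.24 ⇒ Δx = σ·√(−2 ln 0.24) = 20.52 × 1.689 = 34.66 m.
Width = 2Δx = 69.3 m.

69.3 m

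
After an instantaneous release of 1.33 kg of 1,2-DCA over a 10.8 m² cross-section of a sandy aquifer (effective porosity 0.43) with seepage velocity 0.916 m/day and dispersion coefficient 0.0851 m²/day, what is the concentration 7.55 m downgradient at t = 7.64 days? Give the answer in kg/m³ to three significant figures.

For an instantaneous plane source, C(x,t) = M/(n_e·A·√(4πDt)) · exp(−(x−vt)²/(4Dt)), with n_e·A the pore (flow) area.
Plume center vt = 0.916 × 7.64 = 6.99824 m, so the well at 7.55 m is 0.55176 m downgradient of the peak.
√(4πDt) = 2.858 m, giving peak height M/(n_e·A·√(4πDt)) = 1.33/(0.43 × 10.8 × 2.858) = 0.1002 kg/m³.
(x−vt)²/(4Dt) = (0.55176)²/(4 × 0.0851 × 7.64) = 0.1171; exp(−0.1171) = 0.8895.
C = 0.1002 × 0.8895 = 0.0891 kg/m³.

0.0891 kg/m³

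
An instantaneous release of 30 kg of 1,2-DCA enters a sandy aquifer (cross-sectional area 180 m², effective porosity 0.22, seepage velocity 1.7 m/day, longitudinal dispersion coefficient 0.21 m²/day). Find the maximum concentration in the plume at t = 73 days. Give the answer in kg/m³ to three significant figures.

0.0546 kg/m³

The peak of an instantaneous 1D plume sits at x = vt; there the Gaussian factor is 1 and C_max = M/(n_e·A·√(4πDt)), where n_e·A is the pore area the mass is dissolved in.
√(4πDt) = √(4π × 0.21 × 73) = 13.88 m, so C_max = 30/(0.22 × 180 × 13.88) = 0.0546 kg/m³.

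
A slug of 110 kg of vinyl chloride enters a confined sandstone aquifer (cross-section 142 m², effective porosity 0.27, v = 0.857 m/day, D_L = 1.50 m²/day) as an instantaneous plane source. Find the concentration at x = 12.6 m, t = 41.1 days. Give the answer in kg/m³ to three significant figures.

0.0129 kg/m³

For an instantaneous plane source, C(x,t) = M/(n_e·A·√(4πDt)) · exp(−(x−vt)²/(4Dt)), with n_e·A the pore (flow) area.
Plume center vt = 0.857 × 41.1 = 35.2227 m, so the well at 12.6 m is 22.6227 m upgradient of the peak.
√(4πDt) = 27.83 m, giving peak height M/(n_e·A·√(4πDt)) = 110/(0.27 × 142 × 27.83) = 0.1031 kg/m³.
(x−vt)²/(4Dt) = (-22.6227)²/(4 × 1.50 × 41.1) = 2.075; exp(−2.075) = 0.1256.
C = 0.1031 × 0.1256 = 0.0129 kg/m³.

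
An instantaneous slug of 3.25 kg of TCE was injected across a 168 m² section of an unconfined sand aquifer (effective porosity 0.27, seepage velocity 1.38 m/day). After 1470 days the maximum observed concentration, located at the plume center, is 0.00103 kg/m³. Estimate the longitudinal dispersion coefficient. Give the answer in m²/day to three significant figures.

At the plume center C_max = M/(n_e·A·√(4πDt)), so D = M²/(4πt·(n_e·A·C_max)²).
n_e·A·C_max = 0.27 × 168 × 0.00103 = 0.04672 kg/m.
D = 3.25²/(4π × 1470 × 0.04672²) = 0.262 m²/day.

0.262 m²/day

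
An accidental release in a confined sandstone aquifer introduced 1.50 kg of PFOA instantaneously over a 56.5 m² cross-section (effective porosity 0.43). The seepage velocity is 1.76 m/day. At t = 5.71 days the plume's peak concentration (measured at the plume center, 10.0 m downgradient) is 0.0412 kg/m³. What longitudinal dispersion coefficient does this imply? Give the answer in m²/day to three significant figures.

0.0313 m²/day

At the plume center C_max = M/(n_e·A·√(4πDt)), so D = M²/(4πt·(n_e·A·C_max)²).
n_e·A·C_max = 0.43 × 56.5 × 0.0412 = 1.001 kg/m.
D = 1.50²/(4π × 5.71 × 1.001²) = 0.0313 m²/day.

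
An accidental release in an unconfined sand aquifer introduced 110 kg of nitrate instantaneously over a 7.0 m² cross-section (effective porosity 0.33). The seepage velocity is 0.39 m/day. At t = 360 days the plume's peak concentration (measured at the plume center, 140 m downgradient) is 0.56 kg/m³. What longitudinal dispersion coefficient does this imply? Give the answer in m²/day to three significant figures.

1.60 m²/day

At the plume center C_max = M/(n_e·A·√(4πDt)), so D = M²/(4πt·(n_e·A·C_max)²).
n_e·A·C_max = 0.33 × 7.0 × 0.56 = 1.294 kg/m.
D = 110²/(4π × 360 × 1.294²) = 1.60 m²/day.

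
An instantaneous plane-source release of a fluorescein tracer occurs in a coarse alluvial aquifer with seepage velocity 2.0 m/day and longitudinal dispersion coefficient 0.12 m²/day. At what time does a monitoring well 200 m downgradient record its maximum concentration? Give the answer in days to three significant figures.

For the 1D instantaneous-source solution, setting ∂C/∂t = 0 at fixed x gives v²t² + 2Dt − x² = 0, so t = (√(D² + v²x²) − D)/v².
√(D² + v²x²) = √(0.12² + 2.0² × 200²) = 400.0; v² = 4.
t = (400.0 − 0.12)/4 = 100 days (vs. the pure-advection estimate x/v = 100 d).

100 days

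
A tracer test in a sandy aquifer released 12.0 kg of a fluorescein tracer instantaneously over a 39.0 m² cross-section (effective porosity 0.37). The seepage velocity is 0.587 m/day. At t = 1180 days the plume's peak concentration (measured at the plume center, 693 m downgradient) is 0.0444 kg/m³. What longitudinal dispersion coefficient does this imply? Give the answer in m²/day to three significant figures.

0.0237 m²/day

At the plume center C_max = M/(n_e·A·√(4πDt)), so D = M²/(4πt·(n_e·A·C_max)²).
n_e·A·C_max = 0.37 × 39.0 × 0.0444 = 0.6407 kg/m.
D = 12.0²/(4π × 1180 × 0.6407²) = 0.0237 m²/day.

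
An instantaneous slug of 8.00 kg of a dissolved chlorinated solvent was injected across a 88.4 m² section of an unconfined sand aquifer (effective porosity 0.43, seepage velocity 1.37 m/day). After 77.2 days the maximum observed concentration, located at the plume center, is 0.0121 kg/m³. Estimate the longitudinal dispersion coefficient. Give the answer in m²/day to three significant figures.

0.312 m²/day

At the plume center C_max = M/(n_e·A·√(4πDt)), so D = M²/(4πt·(n_e·A·C_max)²).
n_e·A·C_max = 0.43 × 88.4 × 0.0121 = 0.4599 kg/m.
D = 8.00²/(4π × 77.2 × 0.4599²) = 0.312 m²/day.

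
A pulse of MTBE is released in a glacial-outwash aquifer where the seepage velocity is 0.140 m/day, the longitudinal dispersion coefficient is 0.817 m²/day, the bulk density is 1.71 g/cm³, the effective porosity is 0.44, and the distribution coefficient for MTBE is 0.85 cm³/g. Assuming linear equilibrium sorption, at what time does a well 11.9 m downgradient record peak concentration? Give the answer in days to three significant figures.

Retardation factor R = 1 + ρ_b·K_d/n = 1 + 1.71 × 0.85/0.44 = 4.303.
Sorption retards both mechanisms: v_R = v/R = 0.03254 m/day, D_R = D/R = 0.1899 m²/day.
Peak time from v_R²t² + 2D_R t − x² = 0: t = (√(D_R² + v_R²x²) − D_R)/v_R².
√(D_R² + v_R²x²) = √(0.1899² + 0.03254² × 11.9²) = 0.4313; v_R² = 0.001059.
t = (0.4313 − 0.1899)/0.001059 = 228 days.

228 days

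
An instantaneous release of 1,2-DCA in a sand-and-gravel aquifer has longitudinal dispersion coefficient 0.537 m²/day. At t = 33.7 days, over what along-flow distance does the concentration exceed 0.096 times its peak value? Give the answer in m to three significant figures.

The plume is Gaussian with σ = √(2Dt) = √(2 × 0.537 × 33.7) = 6.016 m.
C/C_peak = exp(−Δx²/(2σ²)) = 0.096 ⇒ Δx = σ·√(−2 ln 0.096) = 6.016 × 2.165 = 13.02 m.
Width = 2Δx = 26.0 m.

26.0 m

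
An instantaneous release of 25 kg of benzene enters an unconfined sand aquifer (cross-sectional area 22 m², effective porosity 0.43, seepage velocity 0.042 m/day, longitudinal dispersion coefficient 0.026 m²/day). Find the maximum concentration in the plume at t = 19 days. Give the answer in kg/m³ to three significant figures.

1.06 kg/m³

The peak of an instantaneous 1D plume sits at x = vt; there the Gaussian factor is 1 and C_max = M/(n_e·A·√(4πDt)), where n_e·A is the pore area the mass is dissolved in.
√(4πDt) = √(4π × 0.026 × 19) = 2.492 m, so C_max = 25/(0.43 × 22 × 2.492) = 1.06 kg/m³.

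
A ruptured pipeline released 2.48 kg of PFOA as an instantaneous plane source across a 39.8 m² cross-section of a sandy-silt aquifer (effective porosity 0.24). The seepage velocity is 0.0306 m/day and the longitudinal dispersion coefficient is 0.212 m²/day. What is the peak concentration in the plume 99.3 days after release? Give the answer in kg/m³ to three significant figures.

The peak of an instantaneous 1D plume sits at x = vt; there the Gaussian factor is 1 and C_max = M/(n_e·A·√(4πDt)), where n_e·A is the pore area the mass is dissolved in.
√(4πDt) = √(4π × 0.212 × 99.3) = 16.26 m, so C_max = 2.48/(0.24 × 39.8 × 16.26) = 0.0160 kg/m³.

0.0160 kg/m³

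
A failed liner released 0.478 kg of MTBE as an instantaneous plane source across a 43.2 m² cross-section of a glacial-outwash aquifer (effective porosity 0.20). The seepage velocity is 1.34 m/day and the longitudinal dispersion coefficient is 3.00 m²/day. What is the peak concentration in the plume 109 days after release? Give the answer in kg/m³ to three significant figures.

0.000863 kg/m³

The peak of an instantaneous 1D plume sits at x = vt; there the Gaussian factor is 1 and C_max = M/(n_e·A·√(4πDt)), where n_e·A is the pore area the mass is dissolved in.
√(4πDt) = √(4π × 3.00 × 109) = 64.10 m, so C_max = 0.478/(0.20 × 43.2 × 64.10) = 0.000863 kg/m³.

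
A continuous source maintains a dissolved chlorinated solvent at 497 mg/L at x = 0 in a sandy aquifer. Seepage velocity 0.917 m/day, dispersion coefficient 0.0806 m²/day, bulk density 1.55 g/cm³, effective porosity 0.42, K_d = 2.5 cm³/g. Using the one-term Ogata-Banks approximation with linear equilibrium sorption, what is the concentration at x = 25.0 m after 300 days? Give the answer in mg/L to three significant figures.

402 mg/L

Retardation factor R = 1 + ρ_b·K_d/n = 1 + 1.55 × 2.5/0.42 = 10.23.
Sorption retards both mechanisms: v_R = v/R = 0.08964 m/day, D_R = D/R = 0.007879 m²/day.
v_R·t = 0.08964 × 300 = 26.892 m; 2√(D_R t) = 3.075 m; argument = (25.0 − 26.892)/3.075 = -0.6153.
C = C₀ × ½·erfc(-0.6153) = 497 × 0.8079 = 402 mg/L.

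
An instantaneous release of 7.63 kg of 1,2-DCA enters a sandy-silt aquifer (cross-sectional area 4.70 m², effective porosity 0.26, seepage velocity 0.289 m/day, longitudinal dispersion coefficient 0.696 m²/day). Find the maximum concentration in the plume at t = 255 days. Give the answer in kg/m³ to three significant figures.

0.132 kg/m³

The peak of an instantaneous 1D plume sits at x = vt; there the Gaussian factor is 1 and C_max = M/(n_e·A·√(4πDt)), where n_e·A is the pore area the mass is dissolved in.
√(4πDt) = √(4π × 0.696 × 255) = 47.23 m, so C_max = 7.63/(0.26 × 4.70 × 47.23) = 0.132 kg/m³.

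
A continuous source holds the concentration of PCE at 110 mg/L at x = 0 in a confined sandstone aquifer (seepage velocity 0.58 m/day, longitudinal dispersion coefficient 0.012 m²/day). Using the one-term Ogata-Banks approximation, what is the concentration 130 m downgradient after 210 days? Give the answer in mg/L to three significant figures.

For a continuous step input, C/C₀ ≈ ½·erfc((x−vt)/(2√(Dt))).
vt = 0.58 × 210 = 121.8 m and 2√(Dt) = 2√(0.012 × 210) = 3.175 m.
Argument (x−vt)/(2√(Dt)) = (130 − 121.8)/3.175 = 2.583; ½·erfc(2.583) = 0.0001296.
C = 110 × 0.0001296 = 0.0143 mg/L.

0.0143 mg/L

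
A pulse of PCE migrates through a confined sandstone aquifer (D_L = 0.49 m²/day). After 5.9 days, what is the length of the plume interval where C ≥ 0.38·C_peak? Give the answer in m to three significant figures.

6.69 m

The plume is Gaussian with σ = √(2Dt) = √(2 × 0.49 × 5.9) = 2.405 m.
C/C_peak = exp(−Δx²/(2σ²)) = 0.38 ⇒ Δx = σ·√(−2 ln 0.38) = 2.405 × 1.391 = 3.345 m.
Width = 2Δx = 6.69 m.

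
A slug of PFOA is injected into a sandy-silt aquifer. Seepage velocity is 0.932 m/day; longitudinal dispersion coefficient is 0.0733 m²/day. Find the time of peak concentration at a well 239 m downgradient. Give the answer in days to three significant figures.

For the 1D instantaneous-source solution, setting ∂C/∂t = 0 at fixed x gives v²t² + 2Dt − x² = 0, so t = (√(D² + v²x²) − D)/v².
√(D² + v²x²) = √(0.0733² + 0.932² × 239²) = 222.7; v² = 0.868624.
t = (222.7 − 0.0733)/0.868624 = 256 days (vs. the pure-advection estimate x/v = 256 d).

256 days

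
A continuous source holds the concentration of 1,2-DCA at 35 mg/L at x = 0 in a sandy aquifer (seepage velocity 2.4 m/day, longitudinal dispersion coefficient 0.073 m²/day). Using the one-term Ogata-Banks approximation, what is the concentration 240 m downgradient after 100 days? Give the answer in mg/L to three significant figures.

17.5 mg/L

For a continuous step input, C/C₀ ≈ ½·erfc((x−vt)/(2√(Dt))).
vt = 2.4 × 100 = 240 m and 2√(Dt) = 2√(0.073 × 100) = 5.404 m.
Argument (x−vt)/(2√(Dt)) = (240 − 240)/5.404 = 0; ½·erfc(0) = 0.5000.
C = 35 × 0.5000 = 17.5 mg/L.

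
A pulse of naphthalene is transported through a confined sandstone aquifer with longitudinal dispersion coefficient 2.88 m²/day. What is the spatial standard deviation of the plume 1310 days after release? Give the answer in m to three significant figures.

86.9 m

Dispersive spreading gives a Gaussian with σ² = 2Dt; advection only shifts the center.
σ = √(2 × 2.88 × 1310) = 86.9 m.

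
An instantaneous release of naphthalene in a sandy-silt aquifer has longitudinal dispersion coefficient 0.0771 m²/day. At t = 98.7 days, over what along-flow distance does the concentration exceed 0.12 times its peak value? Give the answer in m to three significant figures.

The plume is Gaussian with σ = √(2Dt) = √(2 × 0.0771 × 98.7) = 3.901 m.
C/C_peak = exp(−Δx²/(2σ²)) = 0.12 ⇒ Δx = σ·√(−2 ln 0.12) = 3.901 × 2.059 = 8.032 m.
Width = 2Δx = 16.1 m.

16.1 m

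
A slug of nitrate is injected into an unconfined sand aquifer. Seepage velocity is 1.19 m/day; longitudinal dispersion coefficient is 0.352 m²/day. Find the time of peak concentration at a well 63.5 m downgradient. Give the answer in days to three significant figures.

For the 1D instantaneous-source solution, setting ∂C/∂t = 0 at fixed x gives v²t² + 2Dt − x² = 0, so t = (√(D² + v²x²) − D)/v².
√(D² + v²x²) = √(0.352² + 1.19² × 63.5²) = 75.57; v² = 1.4161.
t = (75.57 − 0.352)/1.4161 = 53.1 days (vs. the pure-advection estimate x/v = 53.4 d).

53.1 days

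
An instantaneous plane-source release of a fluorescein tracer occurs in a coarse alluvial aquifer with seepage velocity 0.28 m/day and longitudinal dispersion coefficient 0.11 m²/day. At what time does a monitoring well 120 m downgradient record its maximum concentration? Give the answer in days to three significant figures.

427 days

For the 1D instantaneous-source solution, setting ∂C/∂t = 0 at fixed x gives v²t² + 2Dt − x² = 0, so t = (√(D² + v²x²) − D)/v².
√(D² + v²x²) = √(0.11² + 0.28² × 120²) = 33.60; v² = 0.0784.
t = (33.60 − 0.11)/0.0784 = 427 days (vs. the pure-advection estimate x/v = 429 d).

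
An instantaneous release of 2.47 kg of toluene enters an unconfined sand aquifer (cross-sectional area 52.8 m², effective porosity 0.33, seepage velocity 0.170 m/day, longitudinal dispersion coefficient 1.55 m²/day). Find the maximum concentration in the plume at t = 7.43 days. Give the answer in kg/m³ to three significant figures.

The peak of an instantaneous 1D plume sits at x = vt; there the Gaussian factor is 1 and C_max = M/(n_e·A·√(4πDt)), where n_e·A is the pore area the mass is dissolved in.
√(4πDt) = √(4π × 1.55 × 7.43) = 12.03 m, so C_max = 2.47/(0.33 × 52.8 × 12.03) = 0.0118 kg/m³.

0.0118 kg/m³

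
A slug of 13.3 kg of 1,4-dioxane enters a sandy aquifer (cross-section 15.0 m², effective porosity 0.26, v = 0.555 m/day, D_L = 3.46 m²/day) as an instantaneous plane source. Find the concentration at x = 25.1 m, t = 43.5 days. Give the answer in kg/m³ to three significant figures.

For an instantaneous plane source, C(x,t) = M/(n_e·A·√(4πDt)) · exp(−(x−vt)²/(4Dt)), with n_e·A the pore (flow) area.
Plume center vt = 0.555 × 43.5 = 24.1425 m, so the well at 25.1 m is 0.9575 m downgradient of the peak.
√(4πDt) = 43.49 m, giving peak height M/(n_e·A·√(4πDt)) = 13.3/(0.26 × 15.0 × 43.49) = 0.07841 kg/m³.
(x−vt)²/(4Dt) = (0.9575)²/(4 × 3.46 × 43.5) = 0.001523; exp(−0.001523) = 0.9985.
C = 0.07841 × 0.9985 = 0.0783 kg/m³.

0.0783 kg/m³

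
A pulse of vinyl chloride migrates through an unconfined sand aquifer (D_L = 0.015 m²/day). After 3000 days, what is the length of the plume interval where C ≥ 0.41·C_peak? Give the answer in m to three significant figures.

25.3 m

The plume is Gaussian with σ = √(2Dt) = √(2 × 0.015 × 3000) = 9.487 m.
C/C_peak = exp(−Δx²/(2σ²)) = 0.41 ⇒ Δx = σ·√(−2 ln 0.41) = 9.487 × 1.335 = 12.67 m.
Width = 2Δx = 25.3 m.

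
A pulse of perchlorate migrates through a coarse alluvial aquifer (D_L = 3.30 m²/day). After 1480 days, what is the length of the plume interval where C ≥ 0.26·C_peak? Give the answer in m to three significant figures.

The plume is Gaussian with σ = √(2Dt) = √(2 × 3.30 × 1480) = 98.83 m.
C/C_peak = exp(−Δx²/(2σ²)) = 0.26 ⇒ Δx = σ·√(−2 ln 0.26) = 98.83 × 1.641 = 162.2 m.
Width = 2Δx = 324 m.

324 m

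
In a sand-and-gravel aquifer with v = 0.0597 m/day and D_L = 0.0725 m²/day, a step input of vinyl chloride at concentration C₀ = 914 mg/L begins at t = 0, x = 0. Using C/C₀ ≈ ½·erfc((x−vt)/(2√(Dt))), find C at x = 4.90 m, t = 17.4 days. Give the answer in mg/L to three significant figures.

For a continuous step input, C/C₀ ≈ ½·erfc((x−vt)/(2√(Dt))).
vt = 0.0597 × 17.4 = 1.03878 m and 2√(Dt) = 2√(0.0725 × 17.4) = 2.246 m.
Argument (x−vt)/(2√(Dt)) = (4.90 − 1.03878)/2.246 = 1.719; ½·erfc(1.719) = 0.007528.
C = 914 × 0.007528 = 6.88 mg/L.

6.88 mg/L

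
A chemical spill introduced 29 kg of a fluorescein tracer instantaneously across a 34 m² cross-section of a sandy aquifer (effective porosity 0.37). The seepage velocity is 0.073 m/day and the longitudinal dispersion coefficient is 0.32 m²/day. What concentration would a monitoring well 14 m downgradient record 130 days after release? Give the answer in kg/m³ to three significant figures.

For an instantaneous plane source, C(x,t) = M/(n_e·A·√(4πDt)) · exp(−(x−vt)²/(4Dt)), with n_e·A the pore (flow) area.
Plume center vt = 0.073 × 130 = 9.49 m, so the well at 14 m is 4.51 m downgradient of the peak.
√(4πDt) = 22.86 m, giving peak height M/(n_e·A·√(4πDt)) = 29/(0.37 × 34 × 22.86) = 0.1008 kg/m³.
(x−vt)²/(4Dt) = (4.51)²/(4 × 0.32 × 130) = 0.1222; exp(−0.1222) = 0.8850.
C = 0.1008 × 0.8850 = 0.0892 kg/m³.

0.0892 kg/m³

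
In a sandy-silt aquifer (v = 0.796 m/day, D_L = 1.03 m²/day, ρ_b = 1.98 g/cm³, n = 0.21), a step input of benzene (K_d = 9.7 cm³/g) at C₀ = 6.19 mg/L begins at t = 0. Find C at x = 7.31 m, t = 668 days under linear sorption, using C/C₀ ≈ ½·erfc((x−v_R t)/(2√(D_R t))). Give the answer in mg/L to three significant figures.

Retardation factor R = 1 + ρ_b·K_d/n = 1 + 1.98 × 9.7/0.21 = 92.46.
Sorption retards both mechanisms: v_R = v/R = 0.008609 m/day, D_R = D/R = 0.01114 m²/day.
v_R·t = 0.008609 × 668 = 5.750812 m; 2√(D_R t) = 5.456 m; argument = (7.31 − 5.750812)/5.456 = 0.2858.
C = C₀ × ½·erfc(0.2858) = 6.19 × 0.3430 = 2.12 mg/L.

2.12 mg/L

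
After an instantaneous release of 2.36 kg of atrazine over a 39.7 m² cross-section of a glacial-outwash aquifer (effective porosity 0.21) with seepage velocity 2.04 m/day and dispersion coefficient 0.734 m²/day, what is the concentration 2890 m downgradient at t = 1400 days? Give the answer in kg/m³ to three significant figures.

For an instantaneous plane source, C(x,t) = M/(n_e·A·√(4πDt)) · exp(−(x−vt)²/(4Dt)), with n_e·A the pore (flow) area.
Plume center vt = 2.04 × 1400 = 2856 m, so the well at 2890 m is 34 m downgradient of the peak.
√(4πDt) = 113.6 m, giving peak height M/(n_e·A·√(4πDt)) = 2.36/(0.21 × 39.7 × 113.6) = 0.002492 kg/m³.
(x−vt)²/(4Dt) = (34)²/(4 × 0.734 × 1400) = 0.2812; exp(−0.2812) = 0.7549.
C = 0.002492 × 0.7549 = 0.00188 kg/m³.

0.00188 kg/m³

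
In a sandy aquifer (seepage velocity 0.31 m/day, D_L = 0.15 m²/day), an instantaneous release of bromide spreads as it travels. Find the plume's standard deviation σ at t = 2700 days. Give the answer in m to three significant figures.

28.5 m

Dispersive spreading gives a Gaussian with σ² = 2Dt; advection only shifts the center.
σ = √(2 × 0.15 × 2700) = 28.5 m.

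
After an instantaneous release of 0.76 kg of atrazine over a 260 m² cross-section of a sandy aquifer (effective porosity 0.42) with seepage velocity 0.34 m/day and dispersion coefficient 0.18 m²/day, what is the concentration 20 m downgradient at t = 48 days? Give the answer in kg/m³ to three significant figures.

For an instantaneous plane source, C(x,t) = M/(n_e·A·√(4πDt)) · exp(−(x−vt)²/(4Dt)), with n_e·A the pore (flow) area.
Plume center vt = 0.34 × 48 = 16.32 m, so the well at 20 m is 3.68 m downgradient of the peak.
√(4πDt) = 10.42 m, giving peak height M/(n_e·A·√(4πDt)) = 0.76/(0.42 × 260 × 10.42) = 0.0006679 kg/m³.
(x−vt)²/(4Dt) = (3.68)²/(4 × 0.18 × 48) = 0.3919; exp(−0.3919) = 0.6758.
C = 0.0006679 × 0.6758 = 0.000451 kg/m³.

0.000451 kg/m³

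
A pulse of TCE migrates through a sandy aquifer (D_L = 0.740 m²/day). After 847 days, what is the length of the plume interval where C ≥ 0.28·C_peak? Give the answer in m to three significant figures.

113 m

The plume is Gaussian with σ = √(2Dt) = √(2 × 0.740 × 847) = 35.41 m.
C/C_peak = exp(−Δx²/(2σ²)) = 0.28 ⇒ Δx = σ·√(−2 ln 0.28) = 35.41 × 1.596 = 56.51 m.
Width = 2Δx = 113 m.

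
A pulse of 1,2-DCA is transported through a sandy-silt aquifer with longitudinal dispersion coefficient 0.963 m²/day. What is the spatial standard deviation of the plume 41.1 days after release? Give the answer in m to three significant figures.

Dispersive spreading gives a Gaussian with σ² = 2Dt; advection only shifts the center.
σ = √(2 × 0.963 × 41.1) = 8.90 m.

8.90 m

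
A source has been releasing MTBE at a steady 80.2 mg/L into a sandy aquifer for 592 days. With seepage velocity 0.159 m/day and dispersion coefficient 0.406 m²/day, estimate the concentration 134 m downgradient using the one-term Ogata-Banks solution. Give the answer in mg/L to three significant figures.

For a continuous step input, C/C₀ ≈ ½·erfc((x−vt)/(2√(Dt))).
vt = 0.159 × 592 = 94.128 m and 2√(Dt) = 2√(0.406 × 592) = 31.01 m.
Argument (x−vt)/(2√(Dt)) = (134 − 94.128)/31.01 = 1.286; ½·erfc(1.286) = 0.03448.
C = 80.2 × 0.03448 = 2.77 mg/L.

2.77 mg/L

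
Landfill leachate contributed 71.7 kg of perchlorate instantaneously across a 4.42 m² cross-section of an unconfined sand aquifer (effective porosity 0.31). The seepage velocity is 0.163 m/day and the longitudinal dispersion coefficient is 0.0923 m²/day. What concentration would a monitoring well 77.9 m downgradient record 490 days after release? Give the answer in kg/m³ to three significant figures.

For an instantaneous plane source, C(x,t) = M/(n_e·A·√(4πDt)) · exp(−(x−vt)²/(4Dt)), with n_e·A the pore (flow) area.
Plume center vt = 0.163 × 490 = 79.87 m, so the well at 77.9 m is 1.97 m upgradient of the peak.
√(4πDt) = 23.84 m, giving peak height M/(n_e·A·√(4πDt)) = 71.7/(0.31 × 4.42 × 23.84) = 2.195 kg/m³.
(x−vt)²/(4Dt) = (-1.97)²/(4 × 0.0923 × 490) = 0.02145; exp(−0.02145) = 0.9788.
C = 2.195 × 0.9788 = 2.15 kg/m³.

2.15 kg/m³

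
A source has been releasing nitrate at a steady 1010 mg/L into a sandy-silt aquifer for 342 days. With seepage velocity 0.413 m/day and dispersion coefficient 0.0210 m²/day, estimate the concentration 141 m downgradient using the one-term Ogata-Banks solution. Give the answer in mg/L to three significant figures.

For a continuous step input, C/C₀ ≈ ½·erfc((x−vt)/(2√(Dt))).
vt = 0.413 × 342 = 141.246 m and 2√(Dt) = 2√(0.0210 × 342) = 5.360 m.
Argument (x−vt)/(2√(Dt)) = (141 − 141.246)/5.360 = -0.04590; ½·erfc(-0.04590) = 0.5259.
C = 1010 × 0.5259 = 531 mg/L.

531 mg/L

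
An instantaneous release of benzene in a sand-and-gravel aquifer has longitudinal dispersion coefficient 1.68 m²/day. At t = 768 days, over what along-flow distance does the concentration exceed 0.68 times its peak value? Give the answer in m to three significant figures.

The plume is Gaussian with σ = √(2Dt) = √(2 × 1.68 × 768) = 50.80 m.
C/C_peak = exp(−Δx²/(2σ²)) = 0.68 ⇒ Δx = σ·√(−2 ln 0.68) = 50.80 × 0.8783 = 44.62 m.
Width = 2Δx = 89.2 m.

89.2 m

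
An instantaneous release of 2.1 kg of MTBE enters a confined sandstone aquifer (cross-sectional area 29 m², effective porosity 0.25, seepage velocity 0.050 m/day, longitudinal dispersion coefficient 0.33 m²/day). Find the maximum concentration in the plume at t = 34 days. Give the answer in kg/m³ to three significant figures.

0.0244 kg/m³

The peak of an instantaneous 1D plume sits at x = vt; there the Gaussian factor is 1 and C_max = M/(n_e·A·√(4πDt)), where n_e·A is the pore area the mass is dissolved in.
√(4πDt) = √(4π × 0.33 × 34) = 11.87 m, so C_max = 2.1/(0.25 × 29 × 11.87) = 0.0244 kg/m³.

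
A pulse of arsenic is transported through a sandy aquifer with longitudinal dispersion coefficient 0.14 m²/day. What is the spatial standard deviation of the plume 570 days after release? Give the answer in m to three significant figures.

Dispersive spreading gives a Gaussian with σ² = 2Dt; advection only shifts the center.
σ = √(2 × 0.14 × 570) = 12.6 m.

12.6 m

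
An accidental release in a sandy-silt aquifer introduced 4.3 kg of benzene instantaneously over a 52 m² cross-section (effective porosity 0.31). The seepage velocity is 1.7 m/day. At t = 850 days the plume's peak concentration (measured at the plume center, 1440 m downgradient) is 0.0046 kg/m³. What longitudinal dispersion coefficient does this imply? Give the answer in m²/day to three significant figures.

0.315 m²/day

At the plume center C_max = M/(n_e·A·√(4πDt)), so D = M²/(4πt·(n_e·A·C_max)²).
n_e·A·C_max = 0.31 × 52 × 0.0046 = 0.07415 kg/m.
D = 4.3²/(4π × 850 × 0.07415²) = 0.315 m²/day.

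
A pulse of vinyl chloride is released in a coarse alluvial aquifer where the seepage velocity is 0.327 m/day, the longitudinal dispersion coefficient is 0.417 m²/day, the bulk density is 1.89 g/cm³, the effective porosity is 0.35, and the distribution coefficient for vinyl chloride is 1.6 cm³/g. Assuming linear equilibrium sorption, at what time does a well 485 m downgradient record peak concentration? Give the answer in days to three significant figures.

Retardation factor R = 1 + ρ_b·K_d/n = 1 + 1.89 × 1.6/0.35 = 9.640.
Sorption retards both mechanisms: v_R = v/R = 0.03392 m/day, D_R = D/R = 0.04326 m²/day.
Peak time from v_R²t² + 2D_R t − x² = 0: t = (√(D_R² + v_R²x²) − D_R)/v_R².
√(D_R² + v_R²x²) = √(0.04326² + 0.03392² × 485²) = 16.45; v_R² = 0.001151.
t = (16.45 − 0.04326)/0.001151 = 14300 days.

14300 days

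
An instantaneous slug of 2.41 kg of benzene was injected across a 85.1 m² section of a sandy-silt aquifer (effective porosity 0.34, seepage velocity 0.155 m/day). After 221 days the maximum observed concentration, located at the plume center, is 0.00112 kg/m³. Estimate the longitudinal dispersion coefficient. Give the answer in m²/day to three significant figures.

At the plume center C_max = M/(n_e·A·√(4πDt)), so D = M²/(4πt·(n_e·A·C_max)²).
n_e·A·C_max = 0.34 × 85.1 × 0.00112 = 0.03241 kg/m.
D = 2.41²/(4π × 221 × 0.03241²) = 1.99 m²/day.

1.99 m²/day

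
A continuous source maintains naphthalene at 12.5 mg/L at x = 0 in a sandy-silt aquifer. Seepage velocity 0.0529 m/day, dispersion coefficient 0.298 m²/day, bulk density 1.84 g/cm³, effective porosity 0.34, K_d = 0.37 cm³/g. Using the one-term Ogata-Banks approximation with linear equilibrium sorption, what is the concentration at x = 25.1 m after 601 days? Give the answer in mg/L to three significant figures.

1.15 mg/L

Retardation factor R = 1 + ρ_b·K_d/n = 1 + 1.84 × 0.37/0.34 = 3.002.
Sorption retards both mechanisms: v_R = v/R = 0.01762 m/day, D_R = D/R = 0.09927 m²/day.
v_R·t = 0.01762 × 601 = 10.58962 m; 2√(D_R t) = 15.45 m; argument = (25.1 − 10.58962)/15.45 = 0.9392.
C = C₀ × ½·erfc(0.9392) = 12.5 × 0.09205 = 1.15 mg/L.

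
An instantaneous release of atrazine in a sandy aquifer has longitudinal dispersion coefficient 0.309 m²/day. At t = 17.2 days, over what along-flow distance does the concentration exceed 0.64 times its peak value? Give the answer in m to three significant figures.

6.16 m

The plume is Gaussian with σ = √(2Dt) = √(2 × 0.309 × 17.2) = 3.260 m.
C/C_peak = exp(−Δx²/(2σ²)) = 0.64 ⇒ Δx = σ·√(−2 ln 0.64) = 3.260 × 0.9448 = 3.080 m.
Width = 2Δx = 6.16 m.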